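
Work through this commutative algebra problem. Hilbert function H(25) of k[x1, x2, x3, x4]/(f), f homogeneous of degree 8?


C(28,3)-C(20,3)=3276-1140=2136


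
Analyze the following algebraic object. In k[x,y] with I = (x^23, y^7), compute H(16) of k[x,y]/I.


k[x,y], I = (x^23, y^7), d = 16
Need i < 23 and d-i < 7.
Range: 10 <= i <= 16.
H(16) = 7


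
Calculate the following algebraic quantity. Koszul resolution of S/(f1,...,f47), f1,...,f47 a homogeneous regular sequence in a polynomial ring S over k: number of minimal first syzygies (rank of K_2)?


Regular sequence => Koszul complex is the minimal free resolution.
Syz_1 minimally generated by Koszul relations f_i*e_j - f_j*e_i (i<j): mu(Syz_1) = beta_2 = C(m,2) = m(m-1)/2
m=47
47*46/2 = 1081


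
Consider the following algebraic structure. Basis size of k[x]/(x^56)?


Basis: 1,x,...,x^55
dim=56


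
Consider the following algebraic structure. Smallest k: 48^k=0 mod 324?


48^k mod 324:
k=1: 48
k=2: 36
k=3: 108
k=4: 0
First zero at k = 4


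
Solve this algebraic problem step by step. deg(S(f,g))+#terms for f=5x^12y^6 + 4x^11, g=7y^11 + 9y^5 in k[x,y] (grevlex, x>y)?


LT(f)=5x^12y^6, LT(g)=7y^11
lcm(LM)=x^12y^11
S(f,g) (scaled by 35 to clear denominators) = 7y^5*f - 5x^12*g = -45x^12y^5 + 28x^11y^5
2 terms, deg 17.
17+2=19


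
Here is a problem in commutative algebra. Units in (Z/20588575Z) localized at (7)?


Local ring = Z/823543Z.
phi(823543) = 7^6*(7-1) = 705894


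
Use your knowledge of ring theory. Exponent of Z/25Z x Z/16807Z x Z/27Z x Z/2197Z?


Exponent = lcm of the cyclic orders; pairwise coprime => product.
5^2*7^5*3^3*13^3=25*16807*27*2197=24924360825


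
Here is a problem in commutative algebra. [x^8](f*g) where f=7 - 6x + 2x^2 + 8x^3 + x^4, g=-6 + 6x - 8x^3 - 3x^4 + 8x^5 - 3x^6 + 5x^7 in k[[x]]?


[x^8] = sum a_i*b_j, i+j=8
  -6*5=-30
  2*-3=-6
  8*8=64
  1*-3=-3
Sum=25


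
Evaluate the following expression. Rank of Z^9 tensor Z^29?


rank(M(x)N) = rank(M)*rank(N)
9*29 = 261


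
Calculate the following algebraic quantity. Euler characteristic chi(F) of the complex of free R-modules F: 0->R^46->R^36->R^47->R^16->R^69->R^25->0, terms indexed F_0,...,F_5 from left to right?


chi = sum (-1)^i * rank:
(-1)^0*46=46
(-1)^1*36=-36
(-1)^2*47=47
(-1)^3*16=-16
(-1)^4*69=69
(-1)^5*25=-25
chi=85


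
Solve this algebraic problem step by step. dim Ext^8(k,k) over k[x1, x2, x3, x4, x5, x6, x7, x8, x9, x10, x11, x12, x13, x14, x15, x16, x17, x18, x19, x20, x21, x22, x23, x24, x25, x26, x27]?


C(n,i)=C(27,8)=2220075


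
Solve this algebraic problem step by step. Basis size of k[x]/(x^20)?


Basis: 1,x,...,x^19
dim=20


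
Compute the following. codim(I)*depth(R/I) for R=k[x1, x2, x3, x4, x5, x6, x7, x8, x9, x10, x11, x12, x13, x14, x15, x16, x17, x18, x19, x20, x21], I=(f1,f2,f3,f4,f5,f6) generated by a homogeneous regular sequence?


codim=6, depth=dim(R/I)=21-6=15
Product=6*15=90


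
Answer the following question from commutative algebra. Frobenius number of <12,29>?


gcd(12,29)=1 => F=ab-a-b=12*29-12-29=348-41=307


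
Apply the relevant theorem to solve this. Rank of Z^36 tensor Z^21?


rank(M(x)N) = rank(M)*rank(N)
36*21 = 756


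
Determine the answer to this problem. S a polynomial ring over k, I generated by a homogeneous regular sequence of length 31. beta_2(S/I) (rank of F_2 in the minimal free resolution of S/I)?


Regular sequence => Koszul complex is the minimal free resolution.
Syz_1 minimally generated by Koszul relations f_i*e_j - f_j*e_i (i<j): mu(Syz_1) = beta_2 = C(m,2) = m(m-1)/2
m=31
31*30/2 = 465


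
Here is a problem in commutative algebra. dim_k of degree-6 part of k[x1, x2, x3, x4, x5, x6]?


C(d+n-1,n-1)=C(11,5)=462


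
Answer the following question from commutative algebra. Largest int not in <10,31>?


gcd(10,31)=1 => F=ab-a-b=10*31-10-31=310-41=269


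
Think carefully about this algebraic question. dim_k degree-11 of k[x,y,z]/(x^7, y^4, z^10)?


Need i<7, j<4, k<10 with i+j+k=11.
For each i, j ranges over max(0,11-i-9)..min(3,11-i):
  i=0: j in [2,3] -> 2
  i=1: j in [1,3] -> 3
  i=2: j in [0,3] -> 4
  i=3: j in [0,3] -> 4
  i=4: j in [0,3] -> 4
  i=5: j in [0,3] -> 4
  i=6: j in [0,3] -> 4
H(11) = 2+3+4+4+4+4+4 = 25


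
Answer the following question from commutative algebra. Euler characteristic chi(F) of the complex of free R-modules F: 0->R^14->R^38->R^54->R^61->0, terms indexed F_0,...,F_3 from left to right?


chi = sum (-1)^i * rank:
(-1)^0*14=14
(-1)^1*38=-38
(-1)^2*54=54
(-1)^3*61=-61
chi=-31


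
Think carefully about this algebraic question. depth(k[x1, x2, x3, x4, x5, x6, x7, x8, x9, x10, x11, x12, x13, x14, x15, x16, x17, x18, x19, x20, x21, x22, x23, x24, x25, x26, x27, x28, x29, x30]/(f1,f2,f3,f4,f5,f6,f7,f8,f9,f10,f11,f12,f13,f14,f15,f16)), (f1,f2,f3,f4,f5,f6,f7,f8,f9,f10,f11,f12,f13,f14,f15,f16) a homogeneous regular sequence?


depth(R)=30
depth(R/I)=30-16=14


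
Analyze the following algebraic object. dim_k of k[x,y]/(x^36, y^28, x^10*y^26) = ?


k[x,y]/I, I = (x^36, y^28, x^10*y^26)
Rect: 36x28=1008. Corner: (36-10)x(28-26)=52.
dim = 1008-52 = 956


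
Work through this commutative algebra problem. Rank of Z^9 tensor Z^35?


rank(M(x)N) = rank(M)*rank(N)
9*35 = 315


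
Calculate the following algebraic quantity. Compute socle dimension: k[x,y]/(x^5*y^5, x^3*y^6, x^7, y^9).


Socle = ann(m) = span of standard monomials u with x*u, y*u in I (staircase corners).
Minimal generators: x^7, x^5*y^5, x^3*y^6, y^9
Corners: x^2y^8, x^4y^5, x^6y^4
Socle dim=3


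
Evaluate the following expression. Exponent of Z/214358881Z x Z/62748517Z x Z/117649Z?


Exponent = lcm of the cyclic orders; pairwise coprime => product.
11^8*13^7*7^6=214358881*62748517*117649=1582461626483604439573


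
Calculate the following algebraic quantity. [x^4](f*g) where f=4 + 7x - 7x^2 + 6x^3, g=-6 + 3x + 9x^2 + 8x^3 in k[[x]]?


[x^4] = sum a_i*b_j, i+j=4
  7*8=56
  -7*9=-63
  6*3=18
Sum=11


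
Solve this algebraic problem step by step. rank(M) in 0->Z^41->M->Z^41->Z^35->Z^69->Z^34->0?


Alt sum=0:
(-1)^0*41 + (-1)^1*? + (-1)^2*41 + (-1)^3*35 + (-1)^4*69 + (-1)^5*34=0
rank(M)=82


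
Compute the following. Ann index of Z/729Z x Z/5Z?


Exponent = lcm of the cyclic orders; pairwise coprime => product.
3^6*5^1=729*5=3645


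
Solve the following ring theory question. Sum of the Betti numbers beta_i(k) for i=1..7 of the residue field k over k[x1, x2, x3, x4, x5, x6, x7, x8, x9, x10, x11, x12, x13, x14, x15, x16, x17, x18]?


Koszul resolution: beta_i(k)=C(n,i), n=18
C(18,1)=18, C(18,2)=153, C(18,3)=816, C(18,4)=3060, C(18,5)=8568, C(18,6)=18564, C(18,7)=31824
Sum=63003


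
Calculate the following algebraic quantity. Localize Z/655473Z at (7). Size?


7-primary part: 655473=7^5*39
Size=7^5=16807


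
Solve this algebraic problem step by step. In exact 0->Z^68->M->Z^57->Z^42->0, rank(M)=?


Alt sum=0:
(-1)^0*68 + (-1)^1*? + (-1)^2*57 + (-1)^3*42=0
rank(M)=83


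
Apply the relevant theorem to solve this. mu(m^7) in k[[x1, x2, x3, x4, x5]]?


C(n+d-1,d)=C(11,7)=330


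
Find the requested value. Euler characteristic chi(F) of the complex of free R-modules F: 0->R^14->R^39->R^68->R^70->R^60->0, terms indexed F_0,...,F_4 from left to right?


chi = sum (-1)^i * rank:
(-1)^0*14=14
(-1)^1*39=-39
(-1)^2*68=68
(-1)^3*70=-70
(-1)^4*60=60
chi=33


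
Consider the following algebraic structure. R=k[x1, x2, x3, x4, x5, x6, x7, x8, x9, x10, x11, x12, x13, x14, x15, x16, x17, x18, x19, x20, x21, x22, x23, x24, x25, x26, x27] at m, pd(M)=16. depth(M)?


pd+depth=depth(R)=27
depth=27-16=11


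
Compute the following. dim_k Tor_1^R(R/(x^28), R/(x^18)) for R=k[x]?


Tor_1(R/I,R/J)=(I cap J)/IJ=(x^28)/(x^46)
dim=46-28=min(28,18)=18


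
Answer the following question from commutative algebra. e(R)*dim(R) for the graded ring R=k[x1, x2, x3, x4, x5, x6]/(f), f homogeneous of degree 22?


e(R)=deg(f)=22, dim(R)=6-1=5
e*dim=22*5=110


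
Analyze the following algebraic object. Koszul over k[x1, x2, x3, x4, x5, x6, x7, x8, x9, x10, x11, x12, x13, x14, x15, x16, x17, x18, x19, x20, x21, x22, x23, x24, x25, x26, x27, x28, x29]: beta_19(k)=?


C(n,i)=C(29,19)=20030010


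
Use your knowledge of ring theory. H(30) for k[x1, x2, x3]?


C(d+n-1,n-1)=C(32,2)=496


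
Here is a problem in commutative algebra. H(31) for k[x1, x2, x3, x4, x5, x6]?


C(d+n-1,n-1)=C(36,5)=376992


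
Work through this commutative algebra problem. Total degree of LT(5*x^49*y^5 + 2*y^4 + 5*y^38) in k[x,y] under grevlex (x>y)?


LT: 5*x^49*y^5
deg_x=49, deg_y=5
Total=49+5=54


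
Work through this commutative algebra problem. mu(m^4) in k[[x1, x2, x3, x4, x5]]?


C(n+d-1,d)=C(8,4)=70


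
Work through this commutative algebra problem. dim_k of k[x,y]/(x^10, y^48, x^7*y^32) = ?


k[x,y]/I, I = (x^10, y^48, x^7*y^32)
Rect: 10x48=480. Corner: (10-7)x(48-32)=48.
dim = 480-48 = 432


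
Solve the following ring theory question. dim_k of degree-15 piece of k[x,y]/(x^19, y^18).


k[x,y], I = (x^19, y^18), d = 15
Need i < 19 and d-i < 18.
Range: 0 <= i <= 15.
H(15) = 16


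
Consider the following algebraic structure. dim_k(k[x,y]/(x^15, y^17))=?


Basis: x^i*y^j, i<15, j<17
15*17=255


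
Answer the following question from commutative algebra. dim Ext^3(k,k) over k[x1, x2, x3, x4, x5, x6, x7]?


C(n,i)=C(7,3)=35


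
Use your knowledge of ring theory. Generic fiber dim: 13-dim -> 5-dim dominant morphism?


dim(fiber)=dim(X)-dim(Y)=13-5=8


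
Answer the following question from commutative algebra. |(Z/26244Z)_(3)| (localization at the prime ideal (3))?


3-primary part: 26244=3^8*4
Size=3^8=6561


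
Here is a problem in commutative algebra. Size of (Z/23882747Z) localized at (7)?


7-primary part: 23882747=7^7*29
Size=7^7=823543


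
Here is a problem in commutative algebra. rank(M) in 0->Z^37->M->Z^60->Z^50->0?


Alt sum=0:
(-1)^0*37 + (-1)^1*? + (-1)^2*60 + (-1)^3*50=0
rank(M)=47


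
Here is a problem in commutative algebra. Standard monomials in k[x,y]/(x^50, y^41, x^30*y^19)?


k[x,y]/I, I = (x^50, y^41, x^30*y^19)
Rect: 50x41=2050. Corner: (50-30)x(41-19)=440.
dim = 2050-440 = 1610


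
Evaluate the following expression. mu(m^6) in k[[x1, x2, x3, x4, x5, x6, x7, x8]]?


C(n+d-1,d)=C(13,6)=1716


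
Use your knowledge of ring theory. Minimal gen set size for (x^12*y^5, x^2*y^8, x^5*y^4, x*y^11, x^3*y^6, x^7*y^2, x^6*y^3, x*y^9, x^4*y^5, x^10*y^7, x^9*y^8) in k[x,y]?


Remove redundant (divisible by others).
x*y^11 redundant.
x^12*y^5 redundant.
x^10*y^7 redundant.
x^9*y^8 redundant.
Min: x^7*y^2, x^6*y^3, x^5*y^4, x^4*y^5, x^3*y^6, x^2*y^8, x*y^9
Count=7


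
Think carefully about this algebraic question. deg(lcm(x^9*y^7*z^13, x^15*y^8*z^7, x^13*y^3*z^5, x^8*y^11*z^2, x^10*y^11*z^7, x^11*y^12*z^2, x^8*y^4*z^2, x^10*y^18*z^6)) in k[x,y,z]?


lcm = componentwise max:
x: max(9,15,13,8,10,11,8,10)=15
y: max(7,8,3,11,11,12,4,18)=18
z: max(13,7,5,2,7,2,2,6)=13
Total=15+18+13=46


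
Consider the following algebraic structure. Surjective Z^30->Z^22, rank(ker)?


rank(ker) = 30-22 = 8


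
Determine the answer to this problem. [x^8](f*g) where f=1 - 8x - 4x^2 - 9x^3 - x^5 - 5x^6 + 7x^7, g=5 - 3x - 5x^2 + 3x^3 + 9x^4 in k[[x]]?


[x^8] = sum a_i*b_j, i+j=8
  -1*3=-3
  -5*-5=25
  7*-3=-21
Sum=1


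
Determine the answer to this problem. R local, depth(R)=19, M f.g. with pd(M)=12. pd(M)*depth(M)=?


pd+depth=19
depth=19-12=7
pd*depth=12*7=84


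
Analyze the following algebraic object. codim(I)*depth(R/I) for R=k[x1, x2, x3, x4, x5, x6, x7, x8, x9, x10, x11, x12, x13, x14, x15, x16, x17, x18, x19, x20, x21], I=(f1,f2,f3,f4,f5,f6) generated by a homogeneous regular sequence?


codim=6, depth=dim(R/I)=21-6=15
Product=6*15=90


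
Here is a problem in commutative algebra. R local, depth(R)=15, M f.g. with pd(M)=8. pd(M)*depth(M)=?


pd+depth=15
depth=15-8=7
pd*depth=8*7=56


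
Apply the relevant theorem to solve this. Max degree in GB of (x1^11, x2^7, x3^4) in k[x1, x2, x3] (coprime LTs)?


Pure powers, coprime LTs => already GB.
Degrees: 11, 7, 4
Max=11


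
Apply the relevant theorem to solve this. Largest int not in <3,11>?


gcd(3,11)=1 => F=ab-a-b=3*11-3-11=33-14=19


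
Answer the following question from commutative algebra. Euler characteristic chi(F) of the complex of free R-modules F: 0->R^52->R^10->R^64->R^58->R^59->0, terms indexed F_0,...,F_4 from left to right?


chi = sum (-1)^i * rank:
(-1)^0*52=52
(-1)^1*10=-10
(-1)^2*64=64
(-1)^3*58=-58
(-1)^4*59=59
chi=107


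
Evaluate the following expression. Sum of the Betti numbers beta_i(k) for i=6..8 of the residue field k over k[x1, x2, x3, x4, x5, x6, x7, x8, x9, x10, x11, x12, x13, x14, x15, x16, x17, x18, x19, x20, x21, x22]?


Koszul resolution: beta_i(k)=C(n,i), n=22
C(22,6)=74613, C(22,7)=170544, C(22,8)=319770
Sum=564927


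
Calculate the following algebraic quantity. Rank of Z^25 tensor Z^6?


rank(M(x)N) = rank(M)*rank(N)
25*6 = 150


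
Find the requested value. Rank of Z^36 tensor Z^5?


rank(M(x)N) = rank(M)*rank(N)
36*5 = 180


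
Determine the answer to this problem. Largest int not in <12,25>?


gcd(12,25)=1 => F=ab-a-b=12*25-12-25=300-37=263


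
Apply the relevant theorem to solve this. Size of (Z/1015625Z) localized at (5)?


5-primary part: 1015625=5^7*13
Size=5^7=78125


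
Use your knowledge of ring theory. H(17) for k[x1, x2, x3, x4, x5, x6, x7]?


C(d+n-1,n-1)=C(23,6)=100947


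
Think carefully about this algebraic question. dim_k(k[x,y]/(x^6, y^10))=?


Basis: x^i*y^j, i<6, j<10
6*10=60


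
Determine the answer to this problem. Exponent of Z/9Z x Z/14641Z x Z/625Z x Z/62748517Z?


Exponent = lcm of the cyclic orders; pairwise coprime => product.
3^2*11^4*5^4*13^7=9*14641*625*62748517=5167693335358125


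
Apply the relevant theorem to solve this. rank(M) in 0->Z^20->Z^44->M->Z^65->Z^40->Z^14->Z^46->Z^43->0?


Alt sum=0:
(-1)^0*20 + (-1)^1*44 + (-1)^2*? + (-1)^3*65 + (-1)^4*40 + (-1)^5*14 + (-1)^6*46 + (-1)^7*43=0
rank(M)=60


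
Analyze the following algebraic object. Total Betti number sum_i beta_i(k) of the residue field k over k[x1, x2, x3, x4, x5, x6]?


Koszul resolution: beta_i(k)=C(n,i), n=6
sum_i C(6,i) = 2^6 = 64


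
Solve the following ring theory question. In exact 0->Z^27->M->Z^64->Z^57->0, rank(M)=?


Alt sum=0:
(-1)^0*27 + (-1)^1*? + (-1)^2*64 + (-1)^3*57=0
rank(M)=34


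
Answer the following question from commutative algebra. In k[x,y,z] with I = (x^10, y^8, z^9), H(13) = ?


Need i<10, j<8, k<9 with i+j+k=13.
For each i, j ranges over max(0,13-i-8)..min(7,13-i):
  i=0: j in [5,7] -> 3
  i=1: j in [4,7] -> 4
  i=2: j in [3,7] -> 5
  i=3: j in [2,7] -> 6
  i=4: j in [1,7] -> 7
  i=5: j in [0,7] -> 8
  i=6: j in [0,7] -> 8
  i=7: j in [0,6] -> 7
  i=8: j in [0,5] -> 6
  i=9: j in [0,4] -> 5
H(13) = 3+4+5+6+7+8+8+7+6+5 = 59


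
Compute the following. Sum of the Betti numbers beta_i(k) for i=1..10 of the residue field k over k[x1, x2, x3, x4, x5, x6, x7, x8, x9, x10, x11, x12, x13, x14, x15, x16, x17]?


Koszul resolution: beta_i(k)=C(n,i), n=17
C(17,1)=17, C(17,2)=136, C(17,3)=680, C(17,4)=2380, C(17,5)=6188, C(17,6)=12376, C(17,7)=19448, C(17,8)=24310, C(17,9)=24310, C(17,10)=19448
Sum=109293


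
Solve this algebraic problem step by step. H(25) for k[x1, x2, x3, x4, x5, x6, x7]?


C(d+n-1,n-1)=C(31,6)=736281


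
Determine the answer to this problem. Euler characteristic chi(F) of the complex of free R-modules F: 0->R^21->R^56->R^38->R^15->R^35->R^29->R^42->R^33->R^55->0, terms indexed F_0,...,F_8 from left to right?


chi = sum (-1)^i * rank:
(-1)^0*21=21
(-1)^1*56=-56
(-1)^2*38=38
(-1)^3*15=-15
(-1)^4*35=35
(-1)^5*29=-29
(-1)^6*42=42
(-1)^7*33=-33
(-1)^8*55=55
chi=58


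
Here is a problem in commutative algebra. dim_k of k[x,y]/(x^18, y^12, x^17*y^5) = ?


k[x,y]/I, I = (x^18, y^12, x^17*y^5)
Rect: 18x12=216. Corner: (18-17)x(12-5)=7.
dim = 216-7 = 209


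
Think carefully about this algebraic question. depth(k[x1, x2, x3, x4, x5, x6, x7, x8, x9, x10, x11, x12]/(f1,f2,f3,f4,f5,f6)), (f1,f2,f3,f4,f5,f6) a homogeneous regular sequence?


depth(R)=12
depth(R/I)=12-6=6


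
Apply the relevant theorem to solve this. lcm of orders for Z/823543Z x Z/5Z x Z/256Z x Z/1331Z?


Exponent = lcm of the cyclic orders; pairwise coprime => product.
7^7*5^1*2^8*11^3=823543*5*256*1331=1403053738240


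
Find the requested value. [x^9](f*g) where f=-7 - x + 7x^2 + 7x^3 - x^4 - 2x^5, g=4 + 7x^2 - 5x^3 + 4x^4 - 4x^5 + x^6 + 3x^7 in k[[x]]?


[x^9] = sum a_i*b_j, i+j=9
  7*3=21
  7*1=7
  -1*-4=4
  -2*4=-8
Sum=24


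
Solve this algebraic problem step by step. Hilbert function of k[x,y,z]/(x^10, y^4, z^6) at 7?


Need i<10, j<4, k<6 with i+j+k=7.
For each i, j ranges over max(0,7-i-5)..min(3,7-i):
  i=0: j in [2,3] -> 2
  i=1: j in [1,3] -> 3
  i=2: j in [0,3] -> 4
  i=3: j in [0,3] -> 4
  i=4: j in [0,3] -> 4
  i=5: j in [0,2] -> 3
  i=6: j in [0,1] -> 2
  i=7: j in [0,0] -> 1
H(7) = 2+3+4+4+4+3+2+1 = 23


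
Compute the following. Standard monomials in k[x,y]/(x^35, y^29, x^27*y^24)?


k[x,y]/I, I = (x^35, y^29, x^27*y^24)
Rect: 35x29=1015. Corner: (35-27)x(29-24)=40.
dim = 1015-40 = 975


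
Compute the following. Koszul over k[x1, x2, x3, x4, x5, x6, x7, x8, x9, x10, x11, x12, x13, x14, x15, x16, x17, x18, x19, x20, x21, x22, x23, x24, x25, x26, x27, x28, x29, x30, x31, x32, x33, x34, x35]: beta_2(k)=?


C(n,i)=C(35,2)=595


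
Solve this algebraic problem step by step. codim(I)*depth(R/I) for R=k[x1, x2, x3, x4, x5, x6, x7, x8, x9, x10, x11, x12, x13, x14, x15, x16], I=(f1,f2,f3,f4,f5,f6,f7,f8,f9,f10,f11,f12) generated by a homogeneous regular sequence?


codim=12, depth=dim(R/I)=16-12=4
Product=12*4=48


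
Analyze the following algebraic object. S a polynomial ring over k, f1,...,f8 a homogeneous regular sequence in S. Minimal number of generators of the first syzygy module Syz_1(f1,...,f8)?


Regular sequence => Koszul complex is the minimal free resolution.
Syz_1 minimally generated by Koszul relations f_i*e_j - f_j*e_i (i<j): mu(Syz_1) = beta_2 = C(m,2) = m(m-1)/2
m=8
8*7/2 = 28


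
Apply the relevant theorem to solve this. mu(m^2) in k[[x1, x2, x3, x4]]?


C(n+d-1,d)=C(5,2)=10


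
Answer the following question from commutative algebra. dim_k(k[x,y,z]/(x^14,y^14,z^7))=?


Basis: x^iy^jz^k, i<14,j<14,k<7
14*14*7=1372


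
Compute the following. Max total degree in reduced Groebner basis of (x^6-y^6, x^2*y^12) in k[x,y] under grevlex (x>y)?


LT(f1)=x^6, LT(f2)=x^2y^12, lcm=x^6y^12
S(f1,f2) = y^12*f1 - x^4*f2 = -y^18
Reduced GB = {f1, f2, y^18}; degrees 6, 14, 18
Max = 18


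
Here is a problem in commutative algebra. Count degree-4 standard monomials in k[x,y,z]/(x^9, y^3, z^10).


Need i<9, j<3, k<10 with i+j+k=4.
For each i, j ranges over max(0,4-i-9)..min(2,4-i):
  i=0: j in [0,2] -> 3
  i=1: j in [0,2] -> 3
  i=2: j in [0,2] -> 3
  i=3: j in [0,1] -> 2
  i=4: j in [0,0] -> 1
H(4) = 3+3+3+2+1 = 12


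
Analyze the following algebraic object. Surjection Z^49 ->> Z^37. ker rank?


rank(ker) = 49-37 = 12


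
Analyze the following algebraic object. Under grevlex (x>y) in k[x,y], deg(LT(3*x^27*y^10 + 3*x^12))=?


LT: 3*x^27*y^10
deg_x=27, deg_y=10
Total=27+10=37


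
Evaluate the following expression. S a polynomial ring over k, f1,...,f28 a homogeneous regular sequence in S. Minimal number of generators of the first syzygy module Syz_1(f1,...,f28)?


Regular sequence => Koszul complex is the minimal free resolution.
Syz_1 minimally generated by Koszul relations f_i*e_j - f_j*e_i (i<j): mu(Syz_1) = beta_2 = C(m,2) = m(m-1)/2
m=28
28*27/2 = 378


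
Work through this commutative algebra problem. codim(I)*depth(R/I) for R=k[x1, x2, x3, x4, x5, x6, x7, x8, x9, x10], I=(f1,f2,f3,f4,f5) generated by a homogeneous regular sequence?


codim=5, depth=dim(R/I)=10-5=5
Product=5*5=25


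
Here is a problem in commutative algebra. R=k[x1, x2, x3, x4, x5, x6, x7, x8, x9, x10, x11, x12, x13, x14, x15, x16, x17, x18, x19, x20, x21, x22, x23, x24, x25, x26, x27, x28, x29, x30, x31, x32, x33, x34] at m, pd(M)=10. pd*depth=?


pd+depth=34
depth=34-10=24
pd*depth=10*24=240


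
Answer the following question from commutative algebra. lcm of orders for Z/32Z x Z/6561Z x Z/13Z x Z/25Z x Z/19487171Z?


Exponent = lcm of the cyclic orders; pairwise coprime => product.
2^5*3^8*13^1*5^2*11^7=32*6561*13*25*19487171=1329695420882400


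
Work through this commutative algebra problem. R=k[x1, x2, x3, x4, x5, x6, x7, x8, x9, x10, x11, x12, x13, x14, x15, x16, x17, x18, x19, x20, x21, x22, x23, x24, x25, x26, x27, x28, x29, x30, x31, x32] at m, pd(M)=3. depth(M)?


pd+depth=depth(R)=32
depth=32-3=29


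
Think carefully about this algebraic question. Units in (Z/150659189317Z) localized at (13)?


Local ring = Z/62748517Z.
phi(62748517) = 13^6*(13-1) = 57921708


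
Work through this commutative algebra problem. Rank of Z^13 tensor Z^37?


rank(M(x)N) = rank(M)*rank(N)
13*37 = 481


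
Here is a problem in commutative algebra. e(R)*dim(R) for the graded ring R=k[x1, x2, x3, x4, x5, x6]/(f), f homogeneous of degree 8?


e(R)=deg(f)=8, dim(R)=6-1=5
e*dim=8*5=40


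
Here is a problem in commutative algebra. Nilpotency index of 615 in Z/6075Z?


615^k mod 6075:
k=1: 615
k=2: 1575
k=3: 2700
k=4: 2025
k=5: 0
First zero at k = 5


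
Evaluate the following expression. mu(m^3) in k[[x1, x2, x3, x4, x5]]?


C(n+d-1,d)=C(7,3)=35


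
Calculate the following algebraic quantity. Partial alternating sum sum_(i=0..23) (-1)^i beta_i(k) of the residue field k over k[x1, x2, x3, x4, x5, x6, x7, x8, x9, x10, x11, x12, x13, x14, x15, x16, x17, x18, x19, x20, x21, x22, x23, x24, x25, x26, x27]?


Koszul resolution: beta_i(k)=C(n,i), n=27
sum_(i=0..p) (-1)^i C(n,i) = (-1)^p C(n-1,p)
(-1)^23*C(26,23) = (-1)^23*2600 = -2600


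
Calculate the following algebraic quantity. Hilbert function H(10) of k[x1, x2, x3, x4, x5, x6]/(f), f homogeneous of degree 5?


C(15,5)-C(10,5)=3003-252=2751


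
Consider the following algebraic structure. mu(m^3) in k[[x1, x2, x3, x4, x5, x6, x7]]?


C(n+d-1,d)=C(9,3)=84


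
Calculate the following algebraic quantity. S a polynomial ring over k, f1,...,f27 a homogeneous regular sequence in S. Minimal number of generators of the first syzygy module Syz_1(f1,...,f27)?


Regular sequence => Koszul complex is the minimal free resolution.
Syz_1 minimally generated by Koszul relations f_i*e_j - f_j*e_i (i<j): mu(Syz_1) = beta_2 = C(m,2) = m(m-1)/2
m=27
27*26/2 = 351


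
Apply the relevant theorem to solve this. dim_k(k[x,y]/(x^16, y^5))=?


Basis: x^i*y^j, i<16, j<5
16*5=80


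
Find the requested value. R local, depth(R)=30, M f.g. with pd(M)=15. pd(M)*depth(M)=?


pd+depth=30
depth=30-15=15
pd*depth=15*15=225


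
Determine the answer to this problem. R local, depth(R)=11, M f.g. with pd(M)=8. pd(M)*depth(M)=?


pd+depth=11
depth=11-8=3
pd*depth=8*3=24


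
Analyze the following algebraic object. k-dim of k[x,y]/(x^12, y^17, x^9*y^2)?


k[x,y]/I, I = (x^12, y^17, x^9*y^2)
Rect: 12x17=204. Corner: (12-9)x(17-2)=45.
dim = 204-45 = 159


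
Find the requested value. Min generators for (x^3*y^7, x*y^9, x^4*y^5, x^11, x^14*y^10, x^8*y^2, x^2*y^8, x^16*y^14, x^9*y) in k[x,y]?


Remove redundant (divisible by others).
x^14*y^10 redundant.
x^16*y^14 redundant.
Min: x^11, x^9*y, x^8*y^2, x^4*y^5, x^3*y^7, x^2*y^8, x*y^9
Count=7


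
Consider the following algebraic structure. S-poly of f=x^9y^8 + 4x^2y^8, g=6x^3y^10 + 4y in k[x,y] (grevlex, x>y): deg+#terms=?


LT(f)=x^9y^8, LT(g)=6x^3y^10
lcm(LM)=x^9y^10
S(f,g) (scaled by 6 to clear denominators) = 6y^2*f - x^6*g = 24x^2y^10 - 4x^6y
2 terms, deg 12.
12+2=14


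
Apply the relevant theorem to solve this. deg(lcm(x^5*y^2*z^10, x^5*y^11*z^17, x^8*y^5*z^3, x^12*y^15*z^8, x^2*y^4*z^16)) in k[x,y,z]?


lcm = componentwise max:
x: max(5,5,8,12,2)=12
y: max(2,11,5,15,4)=15
z: max(10,17,3,8,16)=17
Total=12+15+17=44


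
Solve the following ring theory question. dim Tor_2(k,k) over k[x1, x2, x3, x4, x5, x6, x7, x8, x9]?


Koszul: C(n,i)=C(9,2)=36


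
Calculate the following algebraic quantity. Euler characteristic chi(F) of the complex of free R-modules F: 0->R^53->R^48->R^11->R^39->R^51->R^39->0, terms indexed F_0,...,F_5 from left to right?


chi = sum (-1)^i * rank:
(-1)^0*53=53
(-1)^1*48=-48
(-1)^2*11=11
(-1)^3*39=-39
(-1)^4*51=51
(-1)^5*39=-39
chi=-11


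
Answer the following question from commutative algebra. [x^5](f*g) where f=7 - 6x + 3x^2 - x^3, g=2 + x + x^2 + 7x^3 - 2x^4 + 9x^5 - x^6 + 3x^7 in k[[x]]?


[x^5] = sum a_i*b_j, i+j=5
  7*9=63
  -6*-2=12
  3*7=21
  -1*1=-1
Sum=95


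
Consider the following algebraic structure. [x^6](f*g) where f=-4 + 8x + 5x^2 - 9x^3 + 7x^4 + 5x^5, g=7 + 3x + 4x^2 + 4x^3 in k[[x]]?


[x^6] = sum a_i*b_j, i+j=6
  -9*4=-36
  7*4=28
  5*3=15
Sum=7


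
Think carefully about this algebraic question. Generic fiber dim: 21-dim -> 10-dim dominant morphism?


dim(fiber)=dim(X)-dim(Y)=21-10=11


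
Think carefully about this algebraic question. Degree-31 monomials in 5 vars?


C(d+n-1,n-1)=C(35,4)=52360


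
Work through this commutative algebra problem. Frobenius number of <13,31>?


gcd(13,31)=1 => F=ab-a-b=13*31-13-31=403-44=359


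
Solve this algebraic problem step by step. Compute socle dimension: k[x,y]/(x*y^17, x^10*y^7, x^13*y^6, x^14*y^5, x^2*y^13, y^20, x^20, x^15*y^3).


Socle = ann(m) = span of standard monomials u with x*u, y*u in I (staircase corners).
Minimal generators: x^20, x^15*y^3, x^14*y^5, x^13*y^6, x^10*y^7, x^2*y^13, x*y^17, y^20
Corners: y^19, xy^16, x^9y^12, x^12y^6, x^13y^5, x^14y^4, x^19y^2
Socle dim=7


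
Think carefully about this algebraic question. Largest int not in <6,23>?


gcd(6,23)=1 => F=ab-a-b=6*23-6-23=138-29=109


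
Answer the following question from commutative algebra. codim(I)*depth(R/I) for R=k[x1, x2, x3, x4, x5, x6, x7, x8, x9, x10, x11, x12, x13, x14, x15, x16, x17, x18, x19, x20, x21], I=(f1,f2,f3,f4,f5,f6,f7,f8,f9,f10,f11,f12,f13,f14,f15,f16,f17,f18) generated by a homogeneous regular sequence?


codim=18, depth=dim(R/I)=21-18=3
Product=18*3=54


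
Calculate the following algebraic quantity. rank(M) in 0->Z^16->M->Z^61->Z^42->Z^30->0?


Alt sum=0:
(-1)^0*16 + (-1)^1*? + (-1)^2*61 + (-1)^3*42 + (-1)^4*30=0
rank(M)=65


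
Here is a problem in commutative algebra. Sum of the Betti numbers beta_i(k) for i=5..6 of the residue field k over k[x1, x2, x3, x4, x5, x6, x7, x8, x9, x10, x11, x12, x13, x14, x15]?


Koszul resolution: beta_i(k)=C(n,i), n=15
C(15,5)=3003, C(15,6)=5005
Sum=8008


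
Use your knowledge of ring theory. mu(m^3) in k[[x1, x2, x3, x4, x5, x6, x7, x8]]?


C(n+d-1,d)=C(10,3)=120


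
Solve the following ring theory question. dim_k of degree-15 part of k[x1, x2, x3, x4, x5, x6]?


C(d+n-1,n-1)=C(20,5)=15504


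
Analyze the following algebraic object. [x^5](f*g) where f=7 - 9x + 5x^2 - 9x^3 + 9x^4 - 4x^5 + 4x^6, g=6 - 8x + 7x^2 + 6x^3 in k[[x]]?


[x^5] = sum a_i*b_j, i+j=5
  5*6=30
  -9*7=-63
  9*-8=-72
  -4*6=-24
Sum=-129


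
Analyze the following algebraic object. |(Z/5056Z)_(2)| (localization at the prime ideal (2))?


2-primary part: 5056=2^6*79
Size=2^6=64


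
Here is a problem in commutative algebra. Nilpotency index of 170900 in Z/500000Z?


170900^k mod 500000:
k=1: 170900
k=2: 310000
k=3: 0
First zero at k = 3


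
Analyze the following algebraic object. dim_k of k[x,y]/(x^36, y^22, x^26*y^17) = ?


k[x,y]/I, I = (x^36, y^22, x^26*y^17)
Rect: 36x22=792. Corner: (36-26)x(22-17)=50.
dim = 792-50 = 742


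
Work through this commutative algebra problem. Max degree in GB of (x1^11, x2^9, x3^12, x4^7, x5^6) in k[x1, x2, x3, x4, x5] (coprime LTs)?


Pure powers, coprime LTs => already GB.
Degrees: 11, 9, 12, 7, 6
Max=12


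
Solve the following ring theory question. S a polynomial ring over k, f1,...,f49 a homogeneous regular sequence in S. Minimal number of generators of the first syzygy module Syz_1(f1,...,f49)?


Regular sequence => Koszul complex is the minimal free resolution.
Syz_1 minimally generated by Koszul relations f_i*e_j - f_j*e_i (i<j): mu(Syz_1) = beta_2 = C(m,2) = m(m-1)/2
m=49
49*48/2 = 1176


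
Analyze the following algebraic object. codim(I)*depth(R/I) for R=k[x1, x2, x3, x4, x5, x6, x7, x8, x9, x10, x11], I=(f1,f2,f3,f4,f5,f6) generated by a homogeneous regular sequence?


codim=6, depth=dim(R/I)=11-6=5
Product=6*5=30


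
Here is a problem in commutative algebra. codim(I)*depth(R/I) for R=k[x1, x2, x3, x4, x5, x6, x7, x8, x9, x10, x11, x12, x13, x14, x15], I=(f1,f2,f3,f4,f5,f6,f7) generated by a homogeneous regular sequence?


codim=7, depth=dim(R/I)=15-7=8
Product=7*8=56


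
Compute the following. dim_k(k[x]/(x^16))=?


Basis: 1,x,...,x^15
dim=16


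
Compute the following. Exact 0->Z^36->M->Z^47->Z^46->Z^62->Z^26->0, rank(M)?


Alt sum=0:
(-1)^0*36 + (-1)^1*? + (-1)^2*47 + (-1)^3*46 + (-1)^4*62 + (-1)^5*26=0
rank(M)=73


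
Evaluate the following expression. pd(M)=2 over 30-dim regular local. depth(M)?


pd+depth=depth(R)=30
depth=30-2=28


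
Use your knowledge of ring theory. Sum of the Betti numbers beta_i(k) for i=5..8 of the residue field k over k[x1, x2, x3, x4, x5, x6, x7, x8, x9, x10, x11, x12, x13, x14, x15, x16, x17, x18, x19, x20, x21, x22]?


Koszul resolution: beta_i(k)=C(n,i), n=22
C(22,5)=26334, C(22,6)=74613, C(22,7)=170544, C(22,8)=319770
Sum=591261


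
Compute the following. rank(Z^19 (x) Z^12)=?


rank(M(x)N) = rank(M)*rank(N)
19*12 = 228


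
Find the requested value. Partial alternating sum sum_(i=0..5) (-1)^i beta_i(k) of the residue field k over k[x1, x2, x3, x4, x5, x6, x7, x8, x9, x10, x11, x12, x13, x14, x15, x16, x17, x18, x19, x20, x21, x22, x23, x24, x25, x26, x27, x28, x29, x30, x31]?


Koszul resolution: beta_i(k)=C(n,i), n=31
sum_(i=0..p) (-1)^i C(n,i) = (-1)^p C(n-1,p)
(-1)^5*C(30,5) = (-1)^5*142506 = -142506


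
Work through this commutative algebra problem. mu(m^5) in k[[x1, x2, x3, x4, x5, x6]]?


C(n+d-1,d)=C(10,5)=252


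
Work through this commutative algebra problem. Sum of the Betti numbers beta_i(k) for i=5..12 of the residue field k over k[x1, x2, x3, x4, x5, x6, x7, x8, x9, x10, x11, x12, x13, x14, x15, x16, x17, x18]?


Koszul resolution: beta_i(k)=C(n,i), n=18
C(18,5)=8568, C(18,6)=18564, C(18,7)=31824, C(18,8)=43758, C(18,9)=48620, C(18,10)=43758, C(18,11)=31824, C(18,12)=18564
Sum=245480


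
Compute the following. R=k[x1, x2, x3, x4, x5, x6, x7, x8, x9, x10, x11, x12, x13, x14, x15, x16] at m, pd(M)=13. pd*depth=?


pd+depth=16
depth=16-13=3
pd*depth=13*3=39


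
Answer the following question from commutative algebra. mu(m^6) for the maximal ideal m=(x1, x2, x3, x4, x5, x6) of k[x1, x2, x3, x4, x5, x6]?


Graded Nakayama: mu(m^d) = dim_k (m^d/m^(d+1)) = #degree-6 monomials in 6 vars
C(n+d-1,d)=C(11,6)=462


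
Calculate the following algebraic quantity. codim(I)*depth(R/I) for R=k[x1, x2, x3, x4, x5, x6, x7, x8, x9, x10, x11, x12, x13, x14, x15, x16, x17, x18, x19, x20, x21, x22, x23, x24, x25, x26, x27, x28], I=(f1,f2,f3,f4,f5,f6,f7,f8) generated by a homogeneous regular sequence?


codim=8, depth=dim(R/I)=28-8=20
Product=8*20=160


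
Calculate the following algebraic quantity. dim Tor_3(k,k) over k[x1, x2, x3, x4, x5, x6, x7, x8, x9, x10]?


Koszul: C(n,i)=C(10,3)=120


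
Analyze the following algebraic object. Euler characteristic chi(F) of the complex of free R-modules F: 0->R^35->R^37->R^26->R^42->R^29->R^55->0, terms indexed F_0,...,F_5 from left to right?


chi = sum (-1)^i * rank:
(-1)^0*35=35
(-1)^1*37=-37
(-1)^2*26=26
(-1)^3*42=-42
(-1)^4*29=29
(-1)^5*55=-55
chi=-44


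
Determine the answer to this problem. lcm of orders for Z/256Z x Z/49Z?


Exponent = lcm of the cyclic orders; pairwise coprime => product.
2^8*7^2=256*49=12544


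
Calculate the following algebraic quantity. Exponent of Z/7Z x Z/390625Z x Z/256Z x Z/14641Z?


Exponent = lcm of the cyclic orders; pairwise coprime => product.
7^1*5^8*2^8*11^4=7*390625*256*14641=10248700000000


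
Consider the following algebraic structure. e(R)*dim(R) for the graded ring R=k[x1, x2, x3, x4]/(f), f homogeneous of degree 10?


e(R)=deg(f)=10, dim(R)=4-1=3
e*dim=10*3=30


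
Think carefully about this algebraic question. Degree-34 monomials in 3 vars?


C(d+n-1,n-1)=C(36,2)=630


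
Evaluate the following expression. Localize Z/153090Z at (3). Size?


3-primary part: 153090=3^7*70
Size=3^7=2187


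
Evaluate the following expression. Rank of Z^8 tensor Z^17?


rank(M(x)N) = rank(M)*rank(N)
8*17 = 136


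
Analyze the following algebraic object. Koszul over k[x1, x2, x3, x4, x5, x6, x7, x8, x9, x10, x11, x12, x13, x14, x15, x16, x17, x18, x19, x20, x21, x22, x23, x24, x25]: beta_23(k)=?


C(n,i)=C(25,23)=300


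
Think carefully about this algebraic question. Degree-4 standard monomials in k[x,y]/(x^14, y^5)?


k[x,y], I = (x^14, y^5), d = 4
Need i < 14 and d-i < 5.
Range: 0 <= i <= 4.
H(4) = 5


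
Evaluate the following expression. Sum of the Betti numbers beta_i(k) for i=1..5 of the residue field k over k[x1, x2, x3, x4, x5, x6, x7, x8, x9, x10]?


Koszul resolution: beta_i(k)=C(n,i), n=10
C(10,1)=10, C(10,2)=45, C(10,3)=120, C(10,4)=210, C(10,5)=252
Sum=637


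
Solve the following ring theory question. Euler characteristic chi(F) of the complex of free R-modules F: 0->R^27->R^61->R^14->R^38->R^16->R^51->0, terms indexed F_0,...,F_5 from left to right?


chi = sum (-1)^i * rank:
(-1)^0*27=27
(-1)^1*61=-61
(-1)^2*14=14
(-1)^3*38=-38
(-1)^4*16=16
(-1)^5*51=-51
chi=-93


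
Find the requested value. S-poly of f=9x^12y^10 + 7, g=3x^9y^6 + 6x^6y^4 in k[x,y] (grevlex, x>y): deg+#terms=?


LT(f)=9x^12y^10, LT(g)=3x^9y^6
lcm(LM)=x^12y^10
S(f,g) (scaled by 27 to clear denominators) = 3*f - 9x^3y^4*g = -54x^9y^8 + 21
2 terms, deg 17.
17+2=19


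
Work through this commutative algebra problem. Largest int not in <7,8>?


gcd(7,8)=1 => F=ab-a-b=7*8-7-8=56-15=41


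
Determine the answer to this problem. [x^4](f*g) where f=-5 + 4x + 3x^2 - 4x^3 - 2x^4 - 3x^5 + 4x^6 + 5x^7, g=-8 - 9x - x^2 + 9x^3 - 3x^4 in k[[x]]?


[x^4] = sum a_i*b_j, i+j=4
  -5*-3=15
  4*9=36
  3*-1=-3
  -4*-9=36
  -2*-8=16
Sum=100


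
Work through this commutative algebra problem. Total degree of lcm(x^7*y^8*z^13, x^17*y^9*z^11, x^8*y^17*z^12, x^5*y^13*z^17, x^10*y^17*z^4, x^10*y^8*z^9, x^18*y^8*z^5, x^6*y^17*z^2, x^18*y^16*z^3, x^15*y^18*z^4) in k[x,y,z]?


lcm = componentwise max:
x: max(7,17,8,5,10,10,18,6,18,15)=18
y: max(8,9,17,13,17,8,8,17,16,18)=18
z: max(13,11,12,17,4,9,5,2,3,4)=17
Total=18+18+17=53


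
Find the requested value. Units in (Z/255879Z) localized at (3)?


Local ring = Z/19683Z.
phi(19683) = 3^8*(3-1) = 13122


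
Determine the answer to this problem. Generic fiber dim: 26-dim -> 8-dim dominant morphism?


dim(fiber)=dim(X)-dim(Y)=26-8=18


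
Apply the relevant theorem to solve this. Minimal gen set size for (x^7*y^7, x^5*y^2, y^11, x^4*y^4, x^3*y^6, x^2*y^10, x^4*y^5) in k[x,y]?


Remove redundant (divisible by others).
x^7*y^7 redundant.
x^4*y^5 redundant.
Min: x^5*y^2, x^4*y^4, x^3*y^6, x^2*y^10, y^11
Count=5


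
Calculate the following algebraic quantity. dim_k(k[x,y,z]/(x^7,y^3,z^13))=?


Basis: x^iy^jz^k, i<7,j<3,k<13
7*3*13=273


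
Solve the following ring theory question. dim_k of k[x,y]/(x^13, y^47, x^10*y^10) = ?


k[x,y]/I, I = (x^13, y^47, x^10*y^10)
Rect: 13x47=611. Corner: (13-10)x(47-10)=111.
dim = 611-111 = 500


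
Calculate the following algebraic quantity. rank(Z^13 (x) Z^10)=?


rank(M(x)N) = rank(M)*rank(N)
13*10 = 130


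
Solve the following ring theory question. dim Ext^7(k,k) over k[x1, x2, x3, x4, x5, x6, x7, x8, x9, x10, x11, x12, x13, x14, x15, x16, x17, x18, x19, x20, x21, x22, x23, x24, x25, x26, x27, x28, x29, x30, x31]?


C(n,i)=C(31,7)=2629575


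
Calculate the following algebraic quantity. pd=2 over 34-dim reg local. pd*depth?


pd+depth=34
depth=34-2=32
pd*depth=2*32=64


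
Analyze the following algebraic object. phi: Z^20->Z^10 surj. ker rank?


rank(ker) = 20-10 = 10


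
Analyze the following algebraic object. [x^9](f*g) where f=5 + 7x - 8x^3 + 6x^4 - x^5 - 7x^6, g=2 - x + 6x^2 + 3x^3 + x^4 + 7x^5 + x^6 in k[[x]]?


[x^9] = sum a_i*b_j, i+j=9
  -8*1=-8
  6*7=42
  -1*1=-1
  -7*3=-21
Sum=12


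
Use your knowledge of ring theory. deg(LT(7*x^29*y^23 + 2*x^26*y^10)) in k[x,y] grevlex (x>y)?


LT: 7*x^29*y^23
deg_x=29, deg_y=23
Total=29+23=52


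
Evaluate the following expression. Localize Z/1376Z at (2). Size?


2-primary part: 1376=2^5*43
Size=2^5=32


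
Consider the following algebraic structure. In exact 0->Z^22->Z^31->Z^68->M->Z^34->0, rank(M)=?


Alt sum=0:
(-1)^0*22 + (-1)^1*31 + (-1)^2*68 + (-1)^3*? + (-1)^4*34=0
rank(M)=93


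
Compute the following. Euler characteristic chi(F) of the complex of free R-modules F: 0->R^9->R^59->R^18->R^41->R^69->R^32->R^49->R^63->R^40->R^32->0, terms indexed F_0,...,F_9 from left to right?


chi = sum (-1)^i * rank:
(-1)^0*9=9
(-1)^1*59=-59
(-1)^2*18=18
(-1)^3*41=-41
(-1)^4*69=69
(-1)^5*32=-32
(-1)^6*49=49
(-1)^7*63=-63
(-1)^8*40=40
(-1)^9*32=-32
chi=-42


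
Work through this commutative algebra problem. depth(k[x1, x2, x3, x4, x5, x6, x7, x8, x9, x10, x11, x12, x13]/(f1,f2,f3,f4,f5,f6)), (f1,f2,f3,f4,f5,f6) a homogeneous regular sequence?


depth(R)=13
depth(R/I)=13-6=7


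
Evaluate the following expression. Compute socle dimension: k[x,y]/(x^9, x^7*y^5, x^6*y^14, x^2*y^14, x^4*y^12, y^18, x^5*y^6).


Socle = ann(m) = span of standard monomials u with x*u, y*u in I (staircase corners).
Redundant generators: x^6*y^14
Minimal generators: x^9, x^7*y^5, x^5*y^6, x^4*y^12, x^2*y^14, y^18
Corners: xy^17, x^3y^13, x^4y^11, x^6y^5, x^8y^4
Socle dim=5


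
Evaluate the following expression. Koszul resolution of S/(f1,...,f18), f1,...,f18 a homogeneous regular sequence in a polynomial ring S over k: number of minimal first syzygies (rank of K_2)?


Regular sequence => Koszul complex is the minimal free resolution.
Syz_1 minimally generated by Koszul relations f_i*e_j - f_j*e_i (i<j): mu(Syz_1) = beta_2 = C(m,2) = m(m-1)/2
m=18
18*17/2 = 153


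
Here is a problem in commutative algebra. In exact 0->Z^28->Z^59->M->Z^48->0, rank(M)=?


Alt sum=0:
(-1)^0*28 + (-1)^1*59 + (-1)^2*? + (-1)^3*48=0
rank(M)=79


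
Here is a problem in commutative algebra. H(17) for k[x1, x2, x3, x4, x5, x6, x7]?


C(d+n-1,n-1)=C(23,6)=100947


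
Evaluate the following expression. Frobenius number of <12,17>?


gcd(12,17)=1 => F=ab-a-b=12*17-12-17=204-29=175


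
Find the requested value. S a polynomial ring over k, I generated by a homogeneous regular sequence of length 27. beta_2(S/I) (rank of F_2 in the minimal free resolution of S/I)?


Regular sequence => Koszul complex is the minimal free resolution.
Syz_1 minimally generated by Koszul relations f_i*e_j - f_j*e_i (i<j): mu(Syz_1) = beta_2 = C(m,2) = m(m-1)/2
m=27
27*26/2 = 351


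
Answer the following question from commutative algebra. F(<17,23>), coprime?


gcd(17,23)=1 => F=ab-a-b=17*23-17-23=391-40=351


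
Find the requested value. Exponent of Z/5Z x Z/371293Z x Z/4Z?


Exponent = lcm of the cyclic orders; pairwise coprime => product.
5^1*13^5*2^2=5*371293*4=7425860
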